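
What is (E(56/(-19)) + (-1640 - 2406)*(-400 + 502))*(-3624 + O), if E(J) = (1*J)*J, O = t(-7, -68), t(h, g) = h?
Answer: 540941572556/361 ≈ 1.4985e+9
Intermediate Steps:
O = -7
E(J) = J² (E(J) = J*J = J²)
(E(56/(-19)) + (-1640 - 2406)*(-400 + 502))*(-3624 + O) = ((56/(-19))² + (-1640 - 2406)*(-400 + 502))*(-3624 - 7) = ((56*(-1/19))² - 4046*102)*(-3631) = ((-56/19)² - 412692)*(-3631) = (3136/361 - 412692)*(-3631) = -148978676/361*(-3631) = 540941572556/361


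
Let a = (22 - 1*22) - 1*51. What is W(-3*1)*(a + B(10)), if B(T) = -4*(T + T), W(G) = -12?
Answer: 1572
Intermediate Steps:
B(T) = -8*T
a = -51 (a = (22 - 22) - 51 = 0 - 51 = -51)
W(-3*1)*(a + B(10)) = -12*(-51 - 8*10) = -12*(-51 - 80) = -12*(-131) = 1572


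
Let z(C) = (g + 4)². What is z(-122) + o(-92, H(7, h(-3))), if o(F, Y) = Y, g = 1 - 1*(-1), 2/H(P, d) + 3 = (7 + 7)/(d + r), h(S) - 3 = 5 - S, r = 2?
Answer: 874/25 ≈ 34.960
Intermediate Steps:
h(S) = 8 - S (h(S) = 3 + (5 - S) = 8 - S)
H(P, d) = 2/(-3 + 14/(2 + d)) (H(P, d) = 2/(-3 + (7 + 7)/(d + 2)) = 2/(-3 + 14/(2 + d)))
g = 2 (g = 1 + 1 = 2)
z(C) = 36 (z(C) = (2 + 4)² = 6² = 36)
z(-122) + o(-92, H(7, h(-3))) = 36 + 2*(-2 - (8 - 1*(-3)))/(-8 + 3*(8 - 1*(-3))) = 36 + 2*(-2 - (8 + 3))/(-8 + 3*(8 + 3)) = 36 + 2*(-2 - 1*11)/(-8 + 3*11) = 36 + 2*(-2 - 11)/(-8 + 33) = 36 + 2*(-13)/25 = 36 + 2*(1/25)*(-13) = 36 - 26/25 = 874/25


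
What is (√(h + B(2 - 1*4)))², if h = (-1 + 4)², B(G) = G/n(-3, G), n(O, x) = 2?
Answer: 8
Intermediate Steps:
B(G) = G/2
h = 9 (h = 3² = 9)
(√(h + B(2 - 1*4)))² = (√(9 + (2 - 1*4)/2))² = (√(9 + (2 - 4)/2))² = (√(9 + (½)*(-2)))² = (√(9 - 1))² = (√8)² = (2*√2)² = 8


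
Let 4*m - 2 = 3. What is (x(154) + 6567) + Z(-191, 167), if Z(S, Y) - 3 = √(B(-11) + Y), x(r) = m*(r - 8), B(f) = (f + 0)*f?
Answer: 13505/2 + 12*√2 ≈ 6769.5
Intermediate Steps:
B(f) = f² (B(f) = f*f = f²)
m = 5/4 (m = ½ + (¼)*3 = ½ + ¾ = 5/4 ≈ 1.2500)
x(r) = -10 + 5*r/4 (x(r) = 5*(r - 8)/4 = 5*(-8 + r)/4 = -10 + 5*r/4)
Z(S, Y) = 3 + √(121 + Y) (Z(S, Y) = 3 + √((-11)² + Y) = 3 + √(121 + Y))
(x(154) + 6567) + Z(-191, 167) = ((-10 + (5/4)*154) + 6567) + (3 + √(121 + 167)) = ((-10 + 385/2) + 6567) + (3 + √288) = (365/2 + 6567) + (3 + 12*√2) = 13499/2 + (3 + 12*√2) = 13505/2 + 12*√2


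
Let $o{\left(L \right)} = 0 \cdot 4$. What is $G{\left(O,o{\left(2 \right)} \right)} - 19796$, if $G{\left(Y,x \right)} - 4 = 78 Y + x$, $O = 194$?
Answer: $-4660$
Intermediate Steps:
$o{\left(L \right)} = 0$
$G{\left(Y,x \right)} = 4 + x + 78 Y$ ($G{\left(Y,x \right)} = 4 + \left(78 Y + x\right) = 4 + \left(x + 78 Y\right) = 4 + x + 78 Y$)
$G{\left(O,o{\left(2 \right)} \right)} - 19796 = \left(4 + 0 + 78 \cdot 194\right) - 19796 = \left(4 + 0 + 15132\right) - 19796 = 15136 - 19796 = -4660$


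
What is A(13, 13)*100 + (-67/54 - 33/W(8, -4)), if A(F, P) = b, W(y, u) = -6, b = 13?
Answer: 35215/27 ≈ 1304.3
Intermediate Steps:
A(F, P) = 13
A(13, 13)*100 + (-67/54 - 33/W(8, -4)) = 13*100 + (-67/54 - 33/(-6)) = 1300 + (-67*1/54 - 33*(-1/6)) = 1300 + (-67/54 + 11/2) = 1300 + 115/27 = 35215/27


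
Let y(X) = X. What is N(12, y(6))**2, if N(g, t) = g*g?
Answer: 20736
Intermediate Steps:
N(g, t) = g**2
N(12, y(6))**2 = (12**2)**2 = 144**2 = 20736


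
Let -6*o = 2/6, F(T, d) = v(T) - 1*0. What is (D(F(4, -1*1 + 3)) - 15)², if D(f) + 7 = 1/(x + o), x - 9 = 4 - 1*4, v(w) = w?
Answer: 12418576/25921 ≈ 479.09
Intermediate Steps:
F(T, d) = T (F(T, d) = T - 1*0 = T + 0 = T)
x = 9 (x = 9 + (4 - 1*4) = 9 + (4 - 4) = 9 + 0 = 9)
o = -1/18 (o = -1/(3*6) = -⅙*⅓ = -1/18 ≈ -0.055556)
D(f) = -1109/161 (D(f) = -7 + 1/(9 - 1/18) = -7 + 1/(161/18) = -7 + 18/161 = -1109/161)
(D(F(4, -1*1 + 3)) - 15)² = (-1109/161 - 15)² = (-3524/161)² = 12418576/25921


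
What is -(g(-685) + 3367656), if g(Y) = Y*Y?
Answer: -3836881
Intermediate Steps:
g(Y) = Y²
-(g(-685) + 3367656) = -((-685)² + 3367656) = -(469225 + 3367656) = -1*3836881 = -3836881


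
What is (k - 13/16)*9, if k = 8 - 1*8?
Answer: -117/16 ≈ -7.3125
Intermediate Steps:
k = 0 (k = 8 - 8 = 0)
(k - 13/16)*9 = (0 - 13/16)*9 = -13/16*9 = -117/16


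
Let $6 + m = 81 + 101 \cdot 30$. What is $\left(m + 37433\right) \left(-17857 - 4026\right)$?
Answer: $-887093054$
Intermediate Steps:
$m = 3105$ ($m = -6 + \left(81 + 101 \cdot 30\right) = -6 + \left(81 + 3030\right) = -6 + 3111 = 3105$)
$\left(m + 37433\right) \left(-17857 - 4026\right) = \left(3105 + 37433\right) \left(-17857 - 4026\right) = 40538 \left(-21883\right) = -887093054$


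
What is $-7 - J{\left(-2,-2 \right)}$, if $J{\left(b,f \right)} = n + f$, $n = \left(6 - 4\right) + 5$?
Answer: $-12$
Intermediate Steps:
$n = 7$ ($n = 2 + 5 = 7$)
$J{\left(b,f \right)} = 7 + f$
$-7 - J{\left(-2,-2 \right)} = -7 - \left(7 - 2\right) = -7 - 5 = -12$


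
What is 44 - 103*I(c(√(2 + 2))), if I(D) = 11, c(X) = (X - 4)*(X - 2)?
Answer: -1089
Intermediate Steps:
c(X) = (-4 + X)*(-2 + X)
44 - 103*I(c(√(2 + 2))) = 44 - 103*11 = 44 - 1133 = -1089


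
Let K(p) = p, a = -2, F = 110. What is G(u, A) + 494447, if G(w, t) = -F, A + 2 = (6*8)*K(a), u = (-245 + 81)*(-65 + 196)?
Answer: 494337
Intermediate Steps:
u = -21484 (u = -164*131 = -21484)
A = -98 (A = -2 + (6*8)*(-2) = -2 + 48*(-2) = -2 - 96 = -98)
G(w, t) = -110 (G(w, t) = -1*110 = -110)
G(u, A) + 494447 = -110 + 494447 = 494337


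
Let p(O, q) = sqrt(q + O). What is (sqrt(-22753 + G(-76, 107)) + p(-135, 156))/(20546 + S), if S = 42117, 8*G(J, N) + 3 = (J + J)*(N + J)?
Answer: sqrt(21)/62663 + 7*I*sqrt(7622)/250652 ≈ 7.313e-5 + 0.0024382*I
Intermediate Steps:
G(J, N) = -3/8 + J*(J + N)/4 (G(J, N) = -3/8 + ((J + J)*(N + J))/8 = -3/8 + ((2*J)*(J + N))/8 = -3/8 + (2*J*(J + N))/8 = -3/8 + J*(J + N)/4)
p(O, q) = sqrt(O + q)
(sqrt(-22753 + G(-76, 107)) + p(-135, 156))/(20546 + S) = (sqrt(-22753 + (-3/8 + (1/4)*(-76)**2 + (1/4)*(-76)*107)) + sqrt(-135 + 156))/(20546 + 42117) = (sqrt(-22753 + (-3/8 + (1/4)*5776 - 2033)) + sqrt(21))/62663 = (sqrt(-22753 + (-3/8 + 1444 - 2033)) + sqrt(21))*(1/62663) = (sqrt(-22753 - 4715/8) + sqrt(21))*(1/62663) = (sqrt(-186739/8) + sqrt(21))*(1/62663) = (7*I*sqrt(7622)/4 + sqrt(21))*(1/62663) = (sqrt(21) + 7*I*sqrt(7622)/4)*(1/62663) = sqrt(21)/62663 + 7*I*sqrt(7622)/250652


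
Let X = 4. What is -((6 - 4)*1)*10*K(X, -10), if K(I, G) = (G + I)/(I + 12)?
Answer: 15/2 ≈ 7.5000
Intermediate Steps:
K(I, G) = (G + I)/(12 + I)
-((6 - 4)*1)*10*K(X, -10) = -((6 - 4)*1)*10*(-10 + 4)/(12 + 4) = -(2*1)*10*-6/16 = -2*10*(1/16)*(-6) = -20*(-3)/8 = -1*(-15/2) = 15/2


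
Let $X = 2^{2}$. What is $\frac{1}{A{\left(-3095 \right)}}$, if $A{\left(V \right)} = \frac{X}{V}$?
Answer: $- \frac{3095}{4} \approx -773.75$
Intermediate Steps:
$X = 4$
$A{\left(V \right)} = \frac{4}{V}$
$\frac{1}{A{\left(-3095 \right)}} = \frac{1}{4 \frac{1}{-3095}} = \frac{1}{4 \left(- \frac{1}{3095}\right)} = \frac{1}{- \frac{4}{3095}} = - \frac{3095}{4}$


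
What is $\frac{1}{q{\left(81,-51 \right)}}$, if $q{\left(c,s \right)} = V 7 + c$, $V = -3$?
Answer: $\frac{1}{60} \approx 0.016667$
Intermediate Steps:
$q{\left(c,s \right)} = -21 + c$ ($q{\left(c,s \right)} = \left(-3\right) 7 + c = -21 + c$)
$\frac{1}{q{\left(81,-51 \right)}} = \frac{1}{-21 + 81} = \frac{1}{60}$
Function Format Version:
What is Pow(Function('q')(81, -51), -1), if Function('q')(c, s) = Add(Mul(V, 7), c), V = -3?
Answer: Rational(1, 60) ≈ 0.016667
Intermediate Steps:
Function('q')(c, s) = Add(-21, c) (Function('q')(c, s) = Add(Mul(-3, 7), c) = Add(-21, c))
Pow(Function('q')(81, -51), -1) = Pow(Add(-21, 81), -1) = Pow(60, -1) = Rational(1, 60)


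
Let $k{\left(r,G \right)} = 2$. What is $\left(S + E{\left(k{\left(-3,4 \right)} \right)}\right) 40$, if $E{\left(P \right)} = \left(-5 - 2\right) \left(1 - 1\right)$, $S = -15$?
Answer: $-600$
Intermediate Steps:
$E{\left(P \right)} = 0$ ($E{\left(P \right)} = \left(-7\right) 0 = 0$)
$\left(S + E{\left(k{\left(-3,4 \right)} \right)}\right) 40 = \left(-15 + 0\right) 40 = \left(-15\right) 40 = -600$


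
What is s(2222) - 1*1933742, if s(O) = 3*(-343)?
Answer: -1934771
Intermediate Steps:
s(O) = -1029
s(2222) - 1*1933742 = -1029 - 1*1933742 = -1029 - 1933742 = -1934771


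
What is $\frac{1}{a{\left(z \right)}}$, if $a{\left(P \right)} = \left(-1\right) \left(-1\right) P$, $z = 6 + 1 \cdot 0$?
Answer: $\frac{1}{6} \approx 0.16667$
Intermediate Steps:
$z = 6$ ($z = 6 + 0 = 6$)
$a{\left(P \right)} = P$ ($a{\left(P \right)} = 1 P = P$)
$\frac{1}{a{\left(z \right)}} = \frac{1}{6}$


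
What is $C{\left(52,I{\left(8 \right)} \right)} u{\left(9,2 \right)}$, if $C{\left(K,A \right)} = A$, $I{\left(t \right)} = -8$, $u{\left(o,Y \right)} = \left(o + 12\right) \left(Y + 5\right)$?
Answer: $-1176$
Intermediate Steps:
$u{\left(o,Y \right)} = \left(5 + Y\right) \left(12 + o\right)$ ($u{\left(o,Y \right)} = \left(12 + o\right) \left(5 + Y\right) = \left(5 + Y\right) \left(12 + o\right)$)
$C{\left(52,I{\left(8 \right)} \right)} u{\left(9,2 \right)} = - 8 \left(60 + 5 \cdot 9 + 12 \cdot 2 + 2 \cdot 9\right) = - 8 \left(60 + 45 + 24 + 18\right) = \left(-8\right) 147 = -1176$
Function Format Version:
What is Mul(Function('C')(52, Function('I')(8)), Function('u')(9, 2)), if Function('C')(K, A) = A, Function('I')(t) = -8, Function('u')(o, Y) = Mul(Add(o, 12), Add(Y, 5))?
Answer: -1176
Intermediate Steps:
Function('u')(o, Y) = Mul(Add(5, Y), Add(12, o)) (Function('u')(o, Y) = Mul(Add(12, o), Add(5, Y)) = Mul(Add(5, Y), Add(12, o)))
Mul(Function('C')(52, Function('I')(8)), Function('u')(9, 2)) = Mul(-8, Add(60, Mul(5, 9), Mul(12, 2), Mul(2, 9))) = Mul(-8, Add(60, 45, 24, 18)) = Mul(-8, 147) = -1176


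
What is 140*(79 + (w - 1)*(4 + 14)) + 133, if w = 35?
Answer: 96873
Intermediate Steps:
140*(79 + (w - 1)*(4 + 14)) + 133 = 140*(79 + (35 - 1)*(4 + 14)) + 133 = 140*(79 + 34*18) + 133 = 140*(79 + 612) + 133 = 140*691 + 133 = 96740 + 133 = 96873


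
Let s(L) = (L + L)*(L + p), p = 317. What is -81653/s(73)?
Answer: -6281/4380 ≈ -1.4340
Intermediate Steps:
s(L) = 2*L*(317 + L) (s(L) = (L + L)*(L + 317) = (2*L)*(317 + L) = 2*L*(317 + L))
-81653/s(73) = -81653*1/(146*(317 + 73)) = -81653/(2*73*390) = -81653/56940 = -81653*1/56940 = -6281/4380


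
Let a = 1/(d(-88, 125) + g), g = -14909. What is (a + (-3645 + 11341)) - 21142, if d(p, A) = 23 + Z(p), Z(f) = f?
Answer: -201340405/14974 ≈ -13446.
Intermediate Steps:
d(p, A) = 23 + p
a = -1/14974 (a = 1/((23 - 88) - 14909) = 1/(-65 - 14909) = 1/(-14974) = -1/14974 ≈ -6.6782e-5)
(a + (-3645 + 11341)) - 21142 = (-1/14974 + (-3645 + 11341)) - 21142 = (-1/14974 + 7696) - 21142 = 115239903/14974 - 21142 = -201340405/14974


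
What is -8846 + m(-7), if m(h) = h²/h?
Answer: -8853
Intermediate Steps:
m(h) = h
-8846 + m(-7) = -8846 - 7 = -8853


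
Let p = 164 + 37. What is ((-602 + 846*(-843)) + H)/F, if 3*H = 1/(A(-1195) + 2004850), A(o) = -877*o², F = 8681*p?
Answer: -2677473880420501/6545256664437225 ≈ -0.40907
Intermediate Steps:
p = 201
F = 1744881 (F = 8681*201 = 1744881)
H = -1/3751119225 (H = 1/(3*(-877*(-1195)² + 2004850)) = 1/(3*(-877*1428025 + 2004850)) = 1/(3*(-1252377925 + 2004850)) = (⅓)/(-1250373075) = (⅓)*(-1/1250373075) = -1/3751119225 ≈ -2.6659e-10)
((-602 + 846*(-843)) + H)/F = ((-602 + 846*(-843)) - 1/3751119225)/1744881 = ((-602 - 713178) - 1/3751119225)*(1/1744881) = (-713780 - 1/3751119225)*(1/1744881) = -2677473880420501/3751119225*1/1744881 = -2677473880420501/6545256664437225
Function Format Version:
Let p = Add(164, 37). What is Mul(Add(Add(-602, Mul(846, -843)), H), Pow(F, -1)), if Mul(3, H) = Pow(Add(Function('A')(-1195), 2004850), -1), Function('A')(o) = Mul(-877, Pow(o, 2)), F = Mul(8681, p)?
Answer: Rational(-2677473880420501, 6545256664437225) ≈ -0.40907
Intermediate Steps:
p = 201
F = 1744881 (F = Mul(8681, 201) = 1744881)
H = Rational(-1, 3751119225) (H = Mul(Rational(1, 3), Pow(Add(Mul(-877, Pow(-1195, 2)), 2004850), -1)) = Mul(Rational(1, 3), Pow(Add(Mul(-877, 1428025), 2004850), -1)) = Mul(Rational(1, 3), Pow(Add(-1252377925, 2004850), -1)) = Mul(Rational(1, 3), Pow(-1250373075, -1)) = Mul(Rational(1, 3), Rational(-1, 1250373075)) = Rational(-1, 3751119225) ≈ -2.6659e-10)
Mul(Add(Add(-602, Mul(846, -843)), H), Pow(F, -1)) = Mul(Add(Add(-602, Mul(846, -843)), Rational(-1, 3751119225)), Pow(1744881, -1)) = Mul(Add(Add(-602, -713178), Rational(-1, 3751119225)), Rational(1, 1744881)) = Mul(Add(-713780, Rational(-1, 3751119225)), Rational(1, 1744881)) = Mul(Rational(-2677473880420501, 3751119225), Rational(1, 1744881)) = Rational(-2677473880420501, 6545256664437225)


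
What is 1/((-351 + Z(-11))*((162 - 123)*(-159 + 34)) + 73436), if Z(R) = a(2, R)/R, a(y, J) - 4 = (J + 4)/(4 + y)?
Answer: 22/39287967 ≈ 5.5997e-7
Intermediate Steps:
a(y, J) = 4 + (4 + J)/(4 + y) (a(y, J) = 4 + (J + 4)/(4 + y) = 4 + (4 + J)/(4 + y))
Z(R) = (14/3 + R/6)/R (Z(R) = ((20 + R + 4*2)/(4 + 2))/R = ((20 + R + 8)/6)/R = ((28 + R)/6)/R = (14/3 + R/6)/R)
1/((-351 + Z(-11))*((162 - 123)*(-159 + 34)) + 73436) = 1/((-351 + (⅙)*(28 - 11)/(-11))*((162 - 123)*(-159 + 34)) + 73436) = 1/((-351 + (⅙)*(-1/11)*17)*(39*(-125)) + 73436) = 1/((-351 - 17/66)*(-4875) + 73436) = 1/(-23183/66*(-4875) + 73436) = 1/(37672375/22 + 73436) = 1/(39287967/22) = 22/39287967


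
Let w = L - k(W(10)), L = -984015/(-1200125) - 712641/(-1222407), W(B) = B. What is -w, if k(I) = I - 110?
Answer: -9917483012782/97802746725 ≈ -101.40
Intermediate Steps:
k(I) = -110 + I
L = 137208340282/97802746725 (L = -984015*(-1/1200125) - 712641*(-1/1222407) = 196803/240025 + 237547/407469 = 137208340282/97802746725 ≈ 1.4029)
w = 9917483012782/97802746725 (w = 137208340282/97802746725 - (-110 + 10) = 137208340282/97802746725 - 1*(-100) = 137208340282/97802746725 + 100 = 9917483012782/97802746725 ≈ 101.40)
-w = -1*9917483012782/97802746725 = -9917483012782/97802746725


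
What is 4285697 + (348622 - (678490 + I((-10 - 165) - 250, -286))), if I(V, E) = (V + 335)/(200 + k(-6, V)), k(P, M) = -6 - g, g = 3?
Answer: 755563429/191 ≈ 3.9558e+6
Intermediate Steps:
k(P, M) = -9 (k(P, M) = -6 - 1*3 = -6 - 3 = -9)
I(V, E) = 335/191 + V/191 (I(V, E) = (V + 335)/(200 - 9) = (335 + V)/191 = (335 + V)*(1/191) = 335/191 + V/191)
4285697 + (348622 - (678490 + I((-10 - 165) - 250, -286))) = 4285697 + (348622 - (678490 + (335/191 + ((-10 - 165) - 250)/191))) = 4285697 + (348622 - (678490 + (335/191 + (-175 - 250)/191))) = 4285697 + (348622 - (678490 + (335/191 + (1/191)*(-425)))) = 4285697 + (348622 - (678490 + (335/191 - 425/191))) = 4285697 + (348622 - (678490 - 90/191)) = 4285697 + (348622 - 1*129591500/191) = 4285697 + (348622 - 129591500/191) = 4285697 - 63004698/191 = 755563429/191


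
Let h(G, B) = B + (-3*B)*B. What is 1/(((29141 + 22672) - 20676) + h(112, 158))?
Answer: -1/43597 ≈ -2.2937e-5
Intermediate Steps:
h(G, B) = B - 3*B**2
1/(((29141 + 22672) - 20676) + h(112, 158)) = 1/(((29141 + 22672) - 20676) + 158*(1 - 3*158)) = 1/((51813 - 20676) + 158*(1 - 474)) = 1/(31137 + 158*(-473)) = 1/(31137 - 74734) = 1/(-43597) = -1/43597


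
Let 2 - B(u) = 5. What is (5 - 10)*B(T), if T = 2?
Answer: 15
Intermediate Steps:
B(u) = -3 (B(u) = 2 - 1*5 = 2 - 5 = -3)
(5 - 10)*B(T) = (5 - 10)*(-3) = -5*(-3) = 15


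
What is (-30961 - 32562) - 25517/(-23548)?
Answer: -1495814087/23548 ≈ -63522.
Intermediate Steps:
(-30961 - 32562) - 25517/(-23548) = -63523 - 25517*(-1/23548) = -63523 + 25517/23548 = -1495814087/23548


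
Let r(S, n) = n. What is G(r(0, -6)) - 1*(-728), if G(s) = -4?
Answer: 724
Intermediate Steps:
G(r(0, -6)) - 1*(-728) = -4 - 1*(-728) = -4 + 728 = 724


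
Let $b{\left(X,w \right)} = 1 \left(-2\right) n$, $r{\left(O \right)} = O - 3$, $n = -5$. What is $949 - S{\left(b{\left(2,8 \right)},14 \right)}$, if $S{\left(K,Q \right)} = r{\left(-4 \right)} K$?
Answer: $1019$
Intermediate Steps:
$r{\left(O \right)} = -3 + O$
$b{\left(X,w \right)} = 10$ ($b{\left(X,w \right)} = 1 \left(-2\right) \left(-5\right) = \left(-2\right) \left(-5\right) = 10$)
$S{\left(K,Q \right)} = - 7 K$ ($S{\left(K,Q \right)} = \left(-3 - 4\right) K = - 7 K$)
$949 - S{\left(b{\left(2,8 \right)},14 \right)} = 949 - \left(-7\right) 10 = 949 - -70 = 949 + 70 = 1019$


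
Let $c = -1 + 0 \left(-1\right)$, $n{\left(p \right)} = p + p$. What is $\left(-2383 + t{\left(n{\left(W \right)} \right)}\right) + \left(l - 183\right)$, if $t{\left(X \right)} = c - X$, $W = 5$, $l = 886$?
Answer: $-1691$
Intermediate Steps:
$n{\left(p \right)} = 2 p$
$c = -1$ ($c = -1 + 0 = -1$)
$t{\left(X \right)} = -1 - X$
$\left(-2383 + t{\left(n{\left(W \right)} \right)}\right) + \left(l - 183\right) = \left(-2383 - \left(1 + 2 \cdot 5\right)\right) + \left(886 - 183\right) = \left(-2383 - 11\right) + \left(886 - 183\right) = \left(-2383 - 11\right) + 703 = -2394 + 703 = -1691$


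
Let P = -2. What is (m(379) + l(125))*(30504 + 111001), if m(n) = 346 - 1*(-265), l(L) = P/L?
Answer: 2161432273/25 ≈ 8.6457e+7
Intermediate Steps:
l(L) = -2/L
m(n) = 611 (m(n) = 346 + 265 = 611)
(m(379) + l(125))*(30504 + 111001) = (611 - 2/125)*(30504 + 111001) = (611 - 2*1/125)*141505 = (611 - 2/125)*141505 = (76373/125)*141505 = 2161432273/25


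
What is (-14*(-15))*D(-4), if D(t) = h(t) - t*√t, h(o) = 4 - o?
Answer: 1680 + 1680*I ≈ 1680.0 + 1680.0*I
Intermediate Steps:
D(t) = 4 - t - t^(3/2) (D(t) = (4 - t) - t*√t = (4 - t) - t^(3/2) = 4 - t - t^(3/2))
(-14*(-15))*D(-4) = (-14*(-15))*(4 - 1*(-4) - (-4)^(3/2)) = 210*(4 + 4 - (-8)*I) = 210*(4 + 4 + 8*I) = 210*(8 + 8*I) = 1680 + 1680*I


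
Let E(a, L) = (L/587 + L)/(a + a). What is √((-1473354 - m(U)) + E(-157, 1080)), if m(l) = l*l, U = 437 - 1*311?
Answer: 3*I*√1405386504936590/92159 ≈ 1220.3*I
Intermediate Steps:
U = 126 (U = 437 - 311 = 126)
m(l) = l²
E(a, L) = 294*L/(587*a) (E(a, L) = (L*(1/587) + L)/((2*a)) = (L/587 + L)*(1/(2*a)) = (588*L/587)*(1/(2*a)) = 294*L/(587*a))
√((-1473354 - m(U)) + E(-157, 1080)) = √((-1473354 - 1*126²) + (294/587)*1080/(-157)) = √((-1473354 - 1*15876) + (294/587)*1080*(-1/157)) = √((-1473354 - 15876) - 317520/92159) = √(-1489230 - 317520/92159) = √(-137246265090/92159) = 3*I*√1405386504936590/92159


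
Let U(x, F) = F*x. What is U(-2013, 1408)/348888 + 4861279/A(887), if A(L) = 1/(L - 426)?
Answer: 32578138193307/14537 ≈ 2.2410e+9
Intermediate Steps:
A(L) = 1/(-426 + L)
U(-2013, 1408)/348888 + 4861279/A(887) = (1408*(-2013))/348888 + 4861279/(1/(-426 + 887)) = -2834304*1/348888 + 4861279/(1/461) = -118096/14537 + 4861279/(1/461) = -118096/14537 + 4861279*461 = -118096/14537 + 2241049619 = 32578138193307/14537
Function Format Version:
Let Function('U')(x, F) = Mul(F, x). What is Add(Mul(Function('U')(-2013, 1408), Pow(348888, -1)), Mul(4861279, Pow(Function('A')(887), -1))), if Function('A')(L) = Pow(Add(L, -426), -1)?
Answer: Rational(32578138193307, 14537) ≈ 2.2410e+9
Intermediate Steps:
Function('A')(L) = Pow(Add(-426, L), -1)
Add(Mul(Function('U')(-2013, 1408), Pow(348888, -1)), Mul(4861279, Pow(Function('A')(887), -1))) = Add(Mul(Mul(1408, -2013), Pow(348888, -1)), Mul(4861279, Pow(Pow(Add(-426, 887), -1), -1))) = Add(Mul(-2834304, Rational(1, 348888)), Mul(4861279, Pow(Pow(461, -1), -1))) = Add(Rational(-118096, 14537), Mul(4861279, Pow(Rational(1, 461), -1))) = Add(Rational(-118096, 14537), Mul(4861279, 461)) = Add(Rational(-118096, 14537), 2241049619) = Rational(32578138193307, 14537)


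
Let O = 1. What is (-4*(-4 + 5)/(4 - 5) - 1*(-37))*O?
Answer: 41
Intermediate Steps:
(-4*(-4 + 5)/(4 - 5) - 1*(-37))*O = (-4*(-4 + 5)/(4 - 5) - 1*(-37))*1 = (-4/(-1) + 37)*1 = (-4*(-1) + 37)*1 = (4 + 37)*1 = 41*1 = 41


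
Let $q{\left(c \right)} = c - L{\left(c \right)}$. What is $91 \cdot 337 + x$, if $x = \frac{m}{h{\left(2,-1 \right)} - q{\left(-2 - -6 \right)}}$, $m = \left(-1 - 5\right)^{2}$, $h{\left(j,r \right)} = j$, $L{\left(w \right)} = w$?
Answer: $30685$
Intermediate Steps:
$q{\left(c \right)} = 0$ ($q{\left(c \right)} = c - c = 0$)
$m = 36$ ($m = \left(-6\right)^{2} = 36$)
$x = 18$ ($x = \frac{36}{2 - 0} = \frac{36}{2 + 0} = \frac{36}{2} = 36 \cdot \frac{1}{2} = 18$)
$91 \cdot 337 + x = 91 \cdot 337 + 18 = 30667 + 18 = 30685$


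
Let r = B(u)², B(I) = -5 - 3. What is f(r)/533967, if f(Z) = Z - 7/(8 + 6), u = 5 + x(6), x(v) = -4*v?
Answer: 127/1067934 ≈ 0.00011892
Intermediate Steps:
u = -19 (u = 5 - 4*6 = 5 - 24 = -19)
B(I) = -8
r = 64 (r = (-8)² = 64)
f(Z) = -½ + Z (f(Z) = Z - 7/14 = Z - 7*1/14 = Z - ½ = -½ + Z)
f(r)/533967 = (-½ + 64)/533967 = (127/2)*(1/533967) = 127/1067934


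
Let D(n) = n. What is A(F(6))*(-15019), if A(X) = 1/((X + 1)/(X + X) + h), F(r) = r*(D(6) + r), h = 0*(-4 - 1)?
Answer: -2162736/73 ≈ -29627.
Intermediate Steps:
h = 0 (h = 0*(-5) = 0)
F(r) = r*(6 + r)
A(X) = 2*X/(1 + X) (A(X) = 1/((X + 1)/(X + X) + 0) = 1/((1 + X)/((2*X)) + 0) = 1/((1 + X)*(1/(2*X)) + 0) = 1/((1 + X)/(2*X) + 0) = 1/((1 + X)/(2*X)) = 2*X/(1 + X))
A(F(6))*(-15019) = (2*(6*(6 + 6))/(1 + 6*(6 + 6)))*(-15019) = (2*(6*12)/(1 + 6*12))*(-15019) = (2*72/(1 + 72))*(-15019) = (2*72/73)*(-15019) = (2*72*(1/73))*(-15019) = (144/73)*(-15019) = -2162736/73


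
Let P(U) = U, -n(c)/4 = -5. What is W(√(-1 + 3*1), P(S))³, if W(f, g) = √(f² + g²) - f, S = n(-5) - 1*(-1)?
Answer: -(√2 - √443)³ ≈ 7568.0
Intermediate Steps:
n(c) = 20 (n(c) = -4*(-5) = 20)
S = 21 (S = 20 - 1*(-1) = 20 + 1 = 21)
W(√(-1 + 3*1), P(S))³ = (√((√(-1 + 3*1))² + 21²) - √(-1 + 3*1))³ = (√((√(-1 + 3))² + 441) - √(-1 + 3))³ = (√((√2)² + 441) - √2)³ = (√(2 + 441) - √2)³ = (√443 - √2)³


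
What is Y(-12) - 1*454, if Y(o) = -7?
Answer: -461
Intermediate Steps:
Y(-12) - 1*454 = -7 - 1*454 = -7 - 454 = -461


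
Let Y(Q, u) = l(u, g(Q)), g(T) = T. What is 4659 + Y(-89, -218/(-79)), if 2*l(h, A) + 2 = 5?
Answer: 9321/2 ≈ 4660.5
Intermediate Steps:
l(h, A) = 3/2 (l(h, A) = -1 + (1/2)*5 = -1 + 5/2 = 3/2)
Y(Q, u) = 3/2
4659 + Y(-89, -218/(-79)) = 4659 + 3/2 = 9321/2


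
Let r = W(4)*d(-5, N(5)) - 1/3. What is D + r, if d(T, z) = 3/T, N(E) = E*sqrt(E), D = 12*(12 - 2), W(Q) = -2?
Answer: 1813/15 ≈ 120.87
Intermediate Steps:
D = 120 (D = 12*10 = 120)
N(E) = E**(3/2)
r = 13/15 (r = -6/(-5) - 1/3 = -6*(-1)/5 - 1*1/3 = -2*(-3/5) - 1/3 = 6/5 - 1/3 = 13/15 ≈ 0.86667)
D + r = 120 + 13/15 = 1813/15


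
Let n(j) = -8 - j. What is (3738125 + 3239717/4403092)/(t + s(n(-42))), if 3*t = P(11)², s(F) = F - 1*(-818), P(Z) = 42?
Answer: 16459311522217/6340452480 ≈ 2595.9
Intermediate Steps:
s(F) = 818 + F (s(F) = F + 818 = 818 + F)
t = 588 (t = (⅓)*42² = (⅓)*1764 = 588)
(3738125 + 3239717/4403092)/(t + s(n(-42))) = (3738125 + 3239717/4403092)/(588 + (818 + (-8 - 1*(-42)))) = (3738125 + 3239717*(1/4403092))/(588 + (818 + (-8 + 42))) = (3738125 + 3239717/4403092)/(588 + (818 + 34)) = 16459311522217/(4403092*(588 + 852)) = (16459311522217/4403092)/1440 = (16459311522217/4403092)*(1/1440) = 16459311522217/6340452480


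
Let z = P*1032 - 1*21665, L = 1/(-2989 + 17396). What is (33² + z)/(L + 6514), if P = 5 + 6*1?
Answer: -132890168/93847199 ≈ -1.4160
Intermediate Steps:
P = 11 (P = 5 + 6 = 11)
L = 1/14407 ≈ 6.9411e-5
z = -10313 (z = 11*1032 - 1*21665 = 11352 - 21665 = -10313)
(33² + z)/(L + 6514) = (33² - 10313)/(1/14407 + 6514) = (1089 - 10313)/(93847199/14407) = -9224*14407/93847199 = -132890168/93847199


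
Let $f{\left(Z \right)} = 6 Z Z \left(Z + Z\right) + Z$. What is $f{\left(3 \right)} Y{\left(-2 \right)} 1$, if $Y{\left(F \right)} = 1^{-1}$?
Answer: $327$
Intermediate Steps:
$f{\left(Z \right)} = Z + 12 Z^{3}$ ($f{\left(Z \right)} = 6 Z^{2} \cdot 2 Z + Z = 6 \cdot 2 Z^{3} + Z = 12 Z^{3} + Z = Z + 12 Z^{3}$)
$Y{\left(F \right)} = 1$
$f{\left(3 \right)} Y{\left(-2 \right)} 1 = \left(3 + 12 \cdot 3^{3}\right) 1 \cdot 1 = \left(3 + 12 \cdot 27\right) 1 \cdot 1 = \left(3 + 324\right) 1 \cdot 1 = 327 \cdot 1 \cdot 1 = 327 \cdot 1 = 327$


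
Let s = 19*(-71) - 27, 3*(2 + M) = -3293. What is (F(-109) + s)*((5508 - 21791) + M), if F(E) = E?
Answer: 25813260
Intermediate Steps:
M = -3299/3 (M = -2 + (⅓)*(-3293) = -2 - 3293/3 = -3299/3 ≈ -1099.7)
s = -1376 (s = -1349 - 27 = -1376)
(F(-109) + s)*((5508 - 21791) + M) = (-109 - 1376)*((5508 - 21791) - 3299/3) = -1485*(-16283 - 3299/3) = -1485*(-52148/3) = 25813260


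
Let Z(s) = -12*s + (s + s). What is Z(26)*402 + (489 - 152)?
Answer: -104183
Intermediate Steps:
Z(s) = -10*s (Z(s) = -12*s + 2*s = -10*s)
Z(26)*402 + (489 - 152) = -10*26*402 + (489 - 152) = -260*402 + 337 = -104520 + 337 = -104183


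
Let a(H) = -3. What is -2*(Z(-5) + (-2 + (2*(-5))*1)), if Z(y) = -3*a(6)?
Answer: 6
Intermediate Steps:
Z(y) = 9 (Z(y) = -3*(-3) = 9)
-2*(Z(-5) + (-2 + (2*(-5))*1)) = -2*(9 + (-2 + (2*(-5))*1)) = -2*(9 + (-2 - 10*1)) = -2*(9 + (-2 - 10)) = -2*(9 - 12) = -2*(-3) = 6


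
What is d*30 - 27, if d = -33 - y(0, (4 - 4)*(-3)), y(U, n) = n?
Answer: -1017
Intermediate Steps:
d = -33 (d = -33 - (4 - 4)*(-3) = -33 - 0*(-3) = -33 - 1*0 = -33 + 0 = -33)
d*30 - 27 = -33*30 - 27 = -990 - 27 = -1017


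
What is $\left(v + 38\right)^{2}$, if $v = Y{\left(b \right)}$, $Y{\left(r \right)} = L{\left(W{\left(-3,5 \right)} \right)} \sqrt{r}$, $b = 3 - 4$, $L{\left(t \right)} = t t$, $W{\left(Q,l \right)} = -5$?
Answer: $819 + 1900 i \approx 819.0 + 1900.0 i$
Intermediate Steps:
$L{\left(t \right)} = t^{2}$
$b = -1$
$Y{\left(r \right)} = 25 \sqrt{r}$ ($Y{\left(r \right)} = \left(-5\right)^{2} \sqrt{r} = 25 \sqrt{r}$)
$v = 25 i$ ($v = 25 \sqrt{-1} = 25 i \approx 25.0 i$)
$\left(v + 38\right)^{2} = \left(25 i + 38\right)^{2} = \left(38 + 25 i\right)^{2}$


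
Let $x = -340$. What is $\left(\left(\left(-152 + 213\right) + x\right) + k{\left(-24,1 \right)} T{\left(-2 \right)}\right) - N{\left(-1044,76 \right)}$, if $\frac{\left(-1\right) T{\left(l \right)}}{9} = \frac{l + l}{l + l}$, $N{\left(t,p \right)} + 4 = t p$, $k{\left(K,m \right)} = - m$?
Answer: $79078$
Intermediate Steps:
$N{\left(t,p \right)} = -4 + p t$ ($N{\left(t,p \right)} = -4 + t p = -4 + p t$)
$T{\left(l \right)} = -9$ ($T{\left(l \right)} = - 9 \frac{l + l}{l + l} = - 9 \frac{2 l}{2 l} = - 9 \cdot 2 l \frac{1}{2 l} = \left(-9\right) 1 = -9$)
$\left(\left(\left(-152 + 213\right) + x\right) + k{\left(-24,1 \right)} T{\left(-2 \right)}\right) - N{\left(-1044,76 \right)} = \left(\left(\left(-152 + 213\right) - 340\right) + \left(-1\right) 1 \left(-9\right)\right) - \left(-4 + 76 \left(-1044\right)\right) = \left(\left(61 - 340\right) - -9\right) - \left(-4 - 79344\right) = \left(-279 + 9\right) - -79348 = -270 + 79348 = 79078$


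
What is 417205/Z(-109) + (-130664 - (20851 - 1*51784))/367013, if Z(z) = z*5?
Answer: -30634802412/40004417 ≈ -765.79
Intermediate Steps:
Z(z) = 5*z
417205/Z(-109) + (-130664 - (20851 - 1*51784))/367013 = 417205/((5*(-109))) + (-130664 - (20851 - 1*51784))/367013 = 417205/(-545) + (-130664 - (20851 - 51784))*(1/367013) = 417205*(-1/545) + (-130664 - 1*(-30933))*(1/367013) = -83441/109 + (-130664 + 30933)*(1/367013) = -83441/109 - 99731*1/367013 = -83441/109 - 99731/367013 = -30634802412/40004417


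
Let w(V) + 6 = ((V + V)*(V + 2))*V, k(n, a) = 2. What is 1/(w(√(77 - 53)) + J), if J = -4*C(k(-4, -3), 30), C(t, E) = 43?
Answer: 41/24286 + 24*√6/12143 ≈ 0.0065295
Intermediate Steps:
w(V) = -6 + 2*V²*(2 + V) (w(V) = -6 + ((V + V)*(V + 2))*V = -6 + ((2*V)*(2 + V))*V = -6 + (2*V*(2 + V))*V = -6 + 2*V²*(2 + V))
J = -172 (J = -4*43 = -172)
1/(w(√(77 - 53)) + J) = 1/((-6 + 2*(√(77 - 53))³ + 4*(√(77 - 53))²) - 172) = 1/((-6 + 2*(√24)³ + 4*(√24)²) - 172) = 1/((-6 + 2*(2*√6)³ + 4*(2*√6)²) - 172) = 1/((-6 + 2*(48*√6) + 4*24) - 172) = 1/((-6 + 96*√6 + 96) - 172) = 1/((90 + 96*√6) - 172) = 1/(-82 + 96*√6)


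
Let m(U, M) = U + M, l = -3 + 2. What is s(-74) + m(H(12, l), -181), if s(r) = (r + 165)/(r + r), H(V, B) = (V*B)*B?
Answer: -25103/148 ≈ -169.61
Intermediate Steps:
l = -1
H(V, B) = V*B² (H(V, B) = (B*V)*B = V*B²)
m(U, M) = M + U
s(r) = (165 + r)/(2*r) (s(r) = (165 + r)/((2*r)) = (165 + r)*(1/(2*r)) = (165 + r)/(2*r))
s(-74) + m(H(12, l), -181) = (½)*(165 - 74)/(-74) + (-181 + 12*(-1)²) = (½)*(-1/74)*91 + (-181 + 12*1) = -91/148 + (-181 + 12) = -91/148 - 169 = -25103/148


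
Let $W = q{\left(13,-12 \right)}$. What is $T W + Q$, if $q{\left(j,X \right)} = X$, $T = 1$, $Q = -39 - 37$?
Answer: $-88$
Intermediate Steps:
$Q = -76$
$W = -12$
$T W + Q = 1 \left(-12\right) - 76 = -12 - 76 = -88$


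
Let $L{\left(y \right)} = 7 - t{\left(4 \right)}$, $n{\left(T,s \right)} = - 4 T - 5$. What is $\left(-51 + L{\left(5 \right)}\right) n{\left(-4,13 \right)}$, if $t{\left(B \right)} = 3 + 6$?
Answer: $-583$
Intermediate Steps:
$t{\left(B \right)} = 9$
$n{\left(T,s \right)} = -5 - 4 T$
$L{\left(y \right)} = -2$ ($L{\left(y \right)} = 7 - 9 = -2$)
$\left(-51 + L{\left(5 \right)}\right) n{\left(-4,13 \right)} = \left(-51 - 2\right) \left(-5 - -16\right) = - 53 \left(-5 + 16\right) = \left(-53\right) 11 = -583$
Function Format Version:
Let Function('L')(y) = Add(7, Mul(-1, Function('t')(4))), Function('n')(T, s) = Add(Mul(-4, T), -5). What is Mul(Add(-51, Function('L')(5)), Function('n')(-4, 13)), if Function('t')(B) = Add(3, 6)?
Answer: -583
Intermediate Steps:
Function('t')(B) = 9
Function('n')(T, s) = Add(-5, Mul(-4, T))
Function('L')(y) = -2 (Function('L')(y) = Add(7, Mul(-1, 9)) = Add(7, -9) = -2)
Mul(Add(-51, Function('L')(5)), Function('n')(-4, 13)) = Mul(Add(-51, -2), Add(-5, Mul(-4, -4))) = Mul(-53, Add(-5, 16)) = Mul(-53, 11) = -583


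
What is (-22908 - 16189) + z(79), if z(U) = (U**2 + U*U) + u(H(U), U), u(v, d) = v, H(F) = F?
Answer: -26536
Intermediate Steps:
z(U) = U + 2*U**2 (z(U) = (U**2 + U*U) + U = (U**2 + U**2) + U = 2*U**2 + U = U + 2*U**2)
(-22908 - 16189) + z(79) = (-22908 - 16189) + 79*(1 + 2*79) = -39097 + 79*(1 + 158) = -39097 + 79*159 = -39097 + 12561 = -26536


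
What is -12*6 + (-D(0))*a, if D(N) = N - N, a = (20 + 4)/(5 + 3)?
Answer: -72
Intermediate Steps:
a = 3 (a = 24/8 = 24*(1/8) = 3)
D(N) = 0
-12*6 + (-D(0))*a = -12*6 - 1*0*3 = -2*36 + 0*3 = -72 + 0 = -72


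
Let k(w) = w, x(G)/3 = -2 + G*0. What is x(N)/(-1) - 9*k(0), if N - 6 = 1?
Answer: 6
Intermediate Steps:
N = 7 (N = 6 + 1 = 7)
x(G) = -6 (x(G) = 3*(-2 + G*0) = 3*(-2 + 0) = 3*(-2) = -6)
x(N)/(-1) - 9*k(0) = -6/(-1) - 9*0 = -6*(-1) + 0 = 6 + 0 = 6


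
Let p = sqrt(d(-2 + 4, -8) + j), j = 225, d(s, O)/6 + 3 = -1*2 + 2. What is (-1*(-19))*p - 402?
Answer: -402 + 57*sqrt(23) ≈ -128.64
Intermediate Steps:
d(s, O) = -18 (d(s, O) = -18 + 6*(-1*2 + 2) = -18 + 6*(-2 + 2) = -18 + 6*0 = -18 + 0 = -18)
p = 3*sqrt(23) (p = sqrt(-18 + 225) = sqrt(207) = 3*sqrt(23) ≈ 14.387)
(-1*(-19))*p - 402 = (-1*(-19))*(3*sqrt(23)) - 402 = 19*(3*sqrt(23)) - 402 = 57*sqrt(23) - 402 = -402 + 57*sqrt(23)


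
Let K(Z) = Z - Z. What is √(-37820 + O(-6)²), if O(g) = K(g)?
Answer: 2*I*√9455 ≈ 194.47*I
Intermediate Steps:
K(Z) = 0
O(g) = 0
√(-37820 + O(-6)²) = √(-37820 + 0²) = √(-37820 + 0) = √(-37820) = 2*I*√9455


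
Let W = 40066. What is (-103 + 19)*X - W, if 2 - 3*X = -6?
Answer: -40290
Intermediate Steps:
X = 8/3 (X = 2/3 - 1/3*(-6) = 2/3 + 2 = 8/3 ≈ 2.6667)
(-103 + 19)*X - W = (-103 + 19)*(8/3) - 1*40066 = -84*8/3 - 40066 = -224 - 40066 = -40290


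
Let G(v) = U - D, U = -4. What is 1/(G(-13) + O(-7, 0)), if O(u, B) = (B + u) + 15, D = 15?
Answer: -1/11 ≈ -0.090909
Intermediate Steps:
O(u, B) = 15 + B + u
G(v) = -19 (G(v) = -4 - 1*15 = -4 - 15 = -19)
1/(G(-13) + O(-7, 0)) = 1/(-19 + (15 + 0 - 7)) = 1/(-19 + 8) = 1/(-11) = -1/11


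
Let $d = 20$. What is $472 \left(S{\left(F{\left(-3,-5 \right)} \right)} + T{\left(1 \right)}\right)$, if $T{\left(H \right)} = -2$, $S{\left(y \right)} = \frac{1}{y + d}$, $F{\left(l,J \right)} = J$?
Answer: $- \frac{13688}{15} \approx -912.53$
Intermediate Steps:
$S{\left(y \right)} = \frac{1}{20 + y}$ ($S{\left(y \right)} = \frac{1}{y + 20} = \frac{1}{20 + y}$)
$472 \left(S{\left(F{\left(-3,-5 \right)} \right)} + T{\left(1 \right)}\right) = 472 \left(\frac{1}{20 - 5} - 2\right) = 472 \left(\frac{1}{15} - 2\right) = 472 \left(- \frac{29}{15}\right) = - \frac{13688}{15}$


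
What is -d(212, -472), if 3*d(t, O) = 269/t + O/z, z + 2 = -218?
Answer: -39811/34980 ≈ -1.1381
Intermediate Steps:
z = -220 (z = -2 - 218 = -220)
d(t, O) = -O/660 + 269/(3*t) (d(t, O) = (269/t + O/(-220))/3 = (269/t + O*(-1/220))/3 = (269/t - O/220)/3 = -O/660 + 269/(3*t))
-d(212, -472) = -(59180 - 1*(-472)*212)/(660*212) = -(59180 + 100064)/(660*212) = -159244/(660*212) = -1*39811/34980 = -39811/34980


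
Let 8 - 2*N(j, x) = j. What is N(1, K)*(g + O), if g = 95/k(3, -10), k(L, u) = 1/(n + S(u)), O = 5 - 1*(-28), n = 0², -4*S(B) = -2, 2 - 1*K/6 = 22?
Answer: 1127/4 ≈ 281.75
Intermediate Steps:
K = -120 (K = 12 - 6*22 = 12 - 132 = -120)
N(j, x) = 4 - j/2
S(B) = ½ (S(B) = -¼*(-2) = ½)
n = 0
O = 33 (O = 5 + 28 = 33)
k(L, u) = 2 (k(L, u) = 1/(0 + ½) = 1/(½) = 2)
g = 95/2 ≈ 47.500
N(1, K)*(g + O) = (4 - ½*1)*(95/2 + 33) = (4 - ½)*(161/2) = (7/2)*(161/2) = 1127/4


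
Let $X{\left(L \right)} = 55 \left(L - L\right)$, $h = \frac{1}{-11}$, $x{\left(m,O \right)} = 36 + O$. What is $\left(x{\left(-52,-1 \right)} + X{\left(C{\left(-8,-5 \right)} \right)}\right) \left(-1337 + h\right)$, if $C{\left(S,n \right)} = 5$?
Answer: $- \frac{514780}{11} \approx -46798.0$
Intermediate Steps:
$h = - \frac{1}{11} \approx -0.090909$
$X{\left(L \right)} = 0$ ($X{\left(L \right)} = 55 \cdot 0 = 0$)
$\left(x{\left(-52,-1 \right)} + X{\left(C{\left(-8,-5 \right)} \right)}\right) \left(-1337 + h\right) = \left(\left(36 - 1\right) + 0\right) \left(-1337 - \frac{1}{11}\right) = \left(35 + 0\right) \left(- \frac{14708}{11}\right) = 35 \left(- \frac{14708}{11}\right) = - \frac{514780}{11}$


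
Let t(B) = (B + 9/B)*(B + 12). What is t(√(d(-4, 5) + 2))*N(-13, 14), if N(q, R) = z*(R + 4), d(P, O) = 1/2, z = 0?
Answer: 0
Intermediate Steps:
d(P, O) = ½
N(q, R) = 0 (N(q, R) = 0*(R + 4) = 0*(4 + R) = 0)
t(B) = (12 + B)*(B + 9/B) (t(B) = (B + 9/B)*(12 + B) = (12 + B)*(B + 9/B))
t(√(d(-4, 5) + 2))*N(-13, 14) = (9 + (√(½ + 2))² + 12*√(½ + 2) + 108/(√(½ + 2)))*0 = (9 + (√(5/2))² + 12*√(5/2) + 108/(√(5/2)))*0 = (9 + (√10/2)² + 12*(√10/2) + 108/((√10/2)))*0 = (9 + 5/2 + 6*√10 + 108*(√10/5))*0 = (9 + 5/2 + 6*√10 + 108*√10/5)*0 = (23/2 + 138*√10/5)*0 = 0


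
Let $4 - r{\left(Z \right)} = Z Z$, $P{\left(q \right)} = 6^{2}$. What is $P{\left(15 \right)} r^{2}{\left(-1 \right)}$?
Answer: $324$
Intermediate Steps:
$P{\left(q \right)} = 36$
$r{\left(Z \right)} = 4 - Z^{2}$ ($r{\left(Z \right)} = 4 - Z Z = 4 - Z^{2}$)
$P{\left(15 \right)} r^{2}{\left(-1 \right)} = 36 \left(4 - \left(-1\right)^{2}\right)^{2} = 36 \left(4 - 1\right)^{2} = 36 \cdot 3^{2} = 36 \cdot 9 = 324$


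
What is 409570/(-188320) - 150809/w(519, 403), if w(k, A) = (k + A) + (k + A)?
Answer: -728889949/8681552 ≈ -83.958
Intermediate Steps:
w(k, A) = 2*A + 2*k (w(k, A) = (A + k) + (A + k) = 2*A + 2*k)
409570/(-188320) - 150809/w(519, 403) = 409570/(-188320) - 150809/(2*403 + 2*519) = 409570*(-1/188320) - 150809/(806 + 1038) = -40957/18832 - 150809/1844 = -728889949/8681552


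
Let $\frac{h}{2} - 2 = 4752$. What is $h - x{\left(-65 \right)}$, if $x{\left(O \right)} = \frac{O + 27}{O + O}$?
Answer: $\frac{618001}{65} \approx 9507.7$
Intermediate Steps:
$h = 9508$ ($h = 4 + 2 \cdot 4752 = 4 + 9504 = 9508$)
$x{\left(O \right)} = \frac{27 + O}{2 O}$
$h - x{\left(-65 \right)} = 9508 - \frac{27 - 65}{2 \left(-65\right)} = 9508 - \frac{1}{2} \left(- \frac{1}{65}\right) \left(-38\right) = 9508 - \frac{19}{65} = \frac{618001}{65}$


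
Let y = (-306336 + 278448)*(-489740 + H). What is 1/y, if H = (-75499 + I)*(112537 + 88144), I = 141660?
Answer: -1/370262447447088 ≈ -2.7008e-15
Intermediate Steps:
H = 13277255641 (H = (-75499 + 141660)*(112537 + 88144) = 66161*200681 = 13277255641)
y = -370262447447088 (y = (-306336 + 278448)*(-489740 + 13277255641) = -27888*13276765901 = -370262447447088)
1/y = 1/(-370262447447088) = -1/370262447447088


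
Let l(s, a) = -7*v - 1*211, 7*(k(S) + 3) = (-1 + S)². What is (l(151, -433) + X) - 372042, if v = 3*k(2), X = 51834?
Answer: -320359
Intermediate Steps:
k(S) = -3 + (-1 + S)²/7
v = -60/7 (v = 3*(-3 + (-1 + 2)²/7) = 3*(-3 + (⅐)*1²) = 3*(-3 + (⅐)*1) = 3*(-3 + ⅐) = 3*(-20/7) = -60/7 ≈ -8.5714)
l(s, a) = -151 (l(s, a) = -7*(-60/7) - 1*211 = 60 - 211 = -151)
(l(151, -433) + X) - 372042 = (-151 + 51834) - 372042 = 51683 - 372042 = -320359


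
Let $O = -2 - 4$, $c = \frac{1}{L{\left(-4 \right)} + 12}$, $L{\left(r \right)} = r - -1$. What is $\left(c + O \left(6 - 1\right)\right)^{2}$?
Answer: $\frac{72361}{81} \approx 893.35$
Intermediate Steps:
$L{\left(r \right)} = 1 + r$ ($L{\left(r \right)} = r + 1 = 1 + r$)
$c = \frac{1}{9}$ ($c = \frac{1}{\left(1 - 4\right) + 12} = \frac{1}{-3 + 12} = \frac{1}{9} \approx 0.11111$)
$O = -6$
$\left(c + O \left(6 - 1\right)\right)^{2} = \left(\frac{1}{9} - 6 \left(6 - 1\right)\right)^{2} = \left(\frac{1}{9} - 30\right)^{2} = \left(- \frac{269}{9}\right)^{2} = \frac{72361}{81}$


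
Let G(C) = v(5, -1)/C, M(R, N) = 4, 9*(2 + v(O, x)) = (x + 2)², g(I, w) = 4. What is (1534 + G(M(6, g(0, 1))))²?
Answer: 3047812849/1296 ≈ 2.3517e+6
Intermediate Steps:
v(O, x) = -2 + (2 + x)²/9 (v(O, x) = -2 + (x + 2)²/9 = -2 + (2 + x)²/9)
G(C) = -17/(9*C) (G(C) = (-2 + (2 - 1)²/9)/C = (-2 + (⅑)*1²)/C = (-2 + (⅑)*1)/C = (-2 + ⅑)/C = -17/(9*C))
(1534 + G(M(6, g(0, 1))))² = (1534 - 17/9/4)² = (1534 - 17/9*¼)² = (1534 - 17/36)² = (55207/36)² = 3047812849/1296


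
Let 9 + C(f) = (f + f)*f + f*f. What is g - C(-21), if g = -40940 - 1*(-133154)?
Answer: 90900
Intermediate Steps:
g = 92214 (g = -40940 + 133154 = 92214)
C(f) = -9 + 3*f² (C(f) = -9 + ((f + f)*f + f*f) = -9 + ((2*f)*f + f²) = -9 + (2*f² + f²) = -9 + 3*f²)
g - C(-21) = 92214 - (-9 + 3*(-21)²) = 92214 - (-9 + 3*441) = 92214 - (-9 + 1323) = 92214 - 1*1314 = 92214 - 1314 = 90900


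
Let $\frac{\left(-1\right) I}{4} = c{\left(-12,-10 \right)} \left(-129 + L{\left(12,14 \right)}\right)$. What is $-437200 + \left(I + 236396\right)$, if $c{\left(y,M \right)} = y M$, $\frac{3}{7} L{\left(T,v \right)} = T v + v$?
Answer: $-342724$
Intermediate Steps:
$L{\left(T,v \right)} = \frac{7 v}{3} + \frac{7 T v}{3}$ ($L{\left(T,v \right)} = \frac{7 \left(T v + v\right)}{3} = \frac{7 \left(v + T v\right)}{3} = \frac{7 v}{3} + \frac{7 T v}{3}$)
$c{\left(y,M \right)} = M y$
$I = -141920$ ($I = - 4 \left(-10\right) \left(-12\right) \left(-129 + \frac{7}{3} \cdot 14 \left(1 + 12\right)\right) = - 4 \cdot 120 \left(-129 + \frac{7}{3} \cdot 14 \cdot 13\right) = - 4 \cdot 120 \left(-129 + \frac{1274}{3}\right) = - 4 \cdot 120 \cdot \frac{887}{3} = \left(-4\right) 35480 = -141920$)
$-437200 + \left(I + 236396\right) = -437200 + \left(-141920 + 236396\right) = -437200 + 94476 = -342724$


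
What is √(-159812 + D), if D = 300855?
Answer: √141043 ≈ 375.56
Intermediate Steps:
√(-159812 + D) = √(-159812 + 300855) = √141043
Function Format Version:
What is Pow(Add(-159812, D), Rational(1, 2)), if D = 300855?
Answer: Pow(141043, Rational(1, 2)) ≈ 375.56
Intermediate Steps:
Pow(Add(-159812, D), Rational(1, 2)) = Pow(Add(-159812, 300855), Rational(1, 2)) = Pow(141043, Rational(1, 2))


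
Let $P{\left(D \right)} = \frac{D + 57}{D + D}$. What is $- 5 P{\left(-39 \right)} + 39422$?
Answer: $\frac{512501}{13} \approx 39423.0$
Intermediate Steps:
$P{\left(D \right)} = \frac{57 + D}{2 D}$
$- 5 P{\left(-39 \right)} + 39422 = - 5 \frac{57 - 39}{2 \left(-39\right)} + 39422 = - 5 \cdot \frac{1}{2} \left(- \frac{1}{39}\right) 18 + 39422 = \left(-5\right) \left(- \frac{3}{13}\right) + 39422 = \frac{15}{13} + 39422 = \frac{512501}{13}$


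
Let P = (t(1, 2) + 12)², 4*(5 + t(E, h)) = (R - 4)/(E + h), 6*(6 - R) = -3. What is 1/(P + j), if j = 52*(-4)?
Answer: -576/89879 ≈ -0.0064086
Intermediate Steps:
R = 13/2 (R = 6 - ⅙*(-3) = 6 + ½ = 13/2 ≈ 6.5000)
t(E, h) = -5 + 5/(8*(E + h)) (t(E, h) = -5 + ((13/2 - 4)/(E + h))/4 = -5 + (5/(2*(E + h)))/4 = -5 + 5/(8*(E + h)))
j = -208
P = 29929/576 (P = ((5/8 - 5*1 - 5*2)/(1 + 2) + 12)² = ((5/8 - 5 - 10)/3 + 12)² = ((⅓)*(-115/8) + 12)² = (-115/24 + 12)² = (173/24)² = 29929/576 ≈ 51.960)
1/(P + j) = 1/(29929/576 - 208) = 1/(-89879/576) = -576/89879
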